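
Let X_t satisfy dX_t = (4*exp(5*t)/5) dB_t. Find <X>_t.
<X>_t = 8*exp(10*t)/125 - 8/125

For an Itô process dX_t = a(t) dt + b(t) dB_t, the quadratic variation is <X>_t = int_0^t b(s)^2 ds (the drift term does not contribute). Here b(s) = 4*exp(5*s)/5, so
  b(s)^2 = 16*exp(10*s)/25.
Integrating from 0 to t:
  <X>_t = int_0^t (16*exp(10*s)/25) ds = 8*exp(10*t)/125 - 8/125.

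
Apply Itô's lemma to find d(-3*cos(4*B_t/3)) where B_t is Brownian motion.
d(-3*cos(4*B_t/3)) = (8*cos(4*B_t/3)/3) dt + (4*sin(4*B_t/3)) dB_t

Itô's formula for f(B_t) gives d f(B_t) = f'(B_t) dB_t + (1/2) f''(B_t) dt. Compute derivatives of f(x) = -3*cos(4*x/3):
  f'(x)  = 4*sin(4*x/3)
  f''(x) = 16*cos(4*x/3)/3
Substitute x = B_t and multiply the f'' term by 1/2:
  drift     = (1/2) * (16*cos(4*x/3)/3) evaluated at B_t = 8*cos(4*B_t/3)/3
  diffusion = (4*sin(4*x/3)) evaluated at B_t = 4*sin(4*B_t/3)
Therefore d(-3*cos(4*B_t/3)) = (8*cos(4*B_t/3)/3) dt + (4*sin(4*B_t/3)) dB_t.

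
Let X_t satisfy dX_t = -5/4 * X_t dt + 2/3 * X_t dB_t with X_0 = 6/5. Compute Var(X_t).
Var(X_t) = (36*exp(4*t/9) - 36)*exp(-5*t/2)/25

For GBM dX = mu X dt + sigma X dB with X_0 = x_0, apply Itô to Y = log X: dY = (mu - sigma^2/2) dt + sigma dB, so Y_t = log(x_0) + (mu - sigma^2/2) t + sigma B_t and hence X_t = x_0 * exp((mu - sigma^2/2) t + sigma B_t).
With mu = -5/4, sigma = 2/3, x_0 = 6/5, this gives:
  X_t = 6/5 * exp((-53/36) * t + (2/3) * B_t).
Since sigma*B_t ~ Normal(0, sigma^2 t), E[exp(sigma*B_t)] = exp(sigma^2 t / 2); so E[X_t] = x_0 * exp((mu - sigma^2/2) t) * exp(sigma^2 t / 2) = x_0 * exp(mu t) = 6*exp(-5*t/4)/5.
Var(X_t) = E[X_t^2] - (E[X_t])^2 = x_0^2 * exp(2 mu t) * (exp(sigma^2 t) - 1) = (36*exp(4*t/9) - 36)*exp(-5*t/2)/25.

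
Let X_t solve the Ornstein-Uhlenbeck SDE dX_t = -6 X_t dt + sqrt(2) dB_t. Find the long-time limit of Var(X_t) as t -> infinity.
lim Var(X_t) = 1/6

The OU SDE dX = -theta X dt + sigma dB admits the integrating factor exp(theta t): d(exp(theta t) X_t) = sigma exp(theta t) dB_t. Integrating from 0 to t gives X_t = x_0 * exp(-theta t) + sigma * int_0^t exp(-theta (t-s)) dB_s for any initial x_0. The Itô integral has variance (by the Itô isometry) sigma^2 * int_0^t exp(-2 theta (t - s)) ds = sigma^2 * (1 - exp(-2 theta t)) / (2 theta), independent of x_0.
With theta = 6, sigma = sqrt(2):
  Var(X_t) = (sqrt(2))^2 * (1 - exp(-2*6 t)) / (2 * 6) = 1/6 - exp(-12*t)/6.
As t -> infinity, exp(-2*6 t) -> 0, so the stationary variance is sigma^2 / (2 theta) = 1/6.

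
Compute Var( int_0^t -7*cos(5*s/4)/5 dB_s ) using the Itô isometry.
Var = 49*t/50 + 49*sin(5*t/2)/125

The Itô integral of a deterministic integrand f(s) has mean 0 because each increment f(s) * (B_{s+ds} - B_s) has mean 0. By the Itô isometry:
  Var( int_0^t f(s) dB_s ) = E[ (int_0^t f(s) dB_s)^2 ] = int_0^t f(s)^2 ds.
Here f(s) = -7*cos(5*s/4)/5, so f(s)^2 = 49*cos(5*s/4)^2/25. Integrate:
  int_0^t (49*cos(5*s/4)^2/25) ds = 49*t/50 + 49*sin(5*t/2)/125.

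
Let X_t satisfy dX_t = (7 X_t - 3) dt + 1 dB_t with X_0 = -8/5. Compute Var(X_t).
Var(X_t) = exp(14*t)/14 - 1/14

The variance V(t) = Var(X_t) satisfies V'(t) = 2 a V(t) + c^2 with V(0) = 0 (drift coefficient is linear in X, diffusion is constant). With a = 7, c = 1, the solution is
  V(t) = (c^2 / (2 a)) * (exp(2 a t) - 1)
       = (1^2 / (2*7)) * (exp(14 t) - 1)
       = exp(14*t)/14 - 1/14.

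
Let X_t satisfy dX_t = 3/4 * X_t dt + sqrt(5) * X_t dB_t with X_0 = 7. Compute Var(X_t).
Var(X_t) = 49*(exp(5*t) - 1)*exp(3*t/2)

For GBM dX = mu X dt + sigma X dB with X_0 = x_0, apply Itô to Y = log X: dY = (mu - sigma^2/2) dt + sigma dB, so Y_t = log(x_0) + (mu - sigma^2/2) t + sigma B_t and hence X_t = x_0 * exp((mu - sigma^2/2) t + sigma B_t).
With mu = 3/4, sigma = sqrt(5), x_0 = 7, this gives:
  X_t = 7 * exp((-7/4) * t + (sqrt(5)) * B_t).
Since sigma*B_t ~ Normal(0, sigma^2 t), E[exp(sigma*B_t)] = exp(sigma^2 t / 2); so E[X_t] = x_0 * exp((mu - sigma^2/2) t) * exp(sigma^2 t / 2) = x_0 * exp(mu t) = 7*exp(3*t/4).
Var(X_t) = E[X_t^2] - (E[X_t])^2 = x_0^2 * exp(2 mu t) * (exp(sigma^2 t) - 1) = 49*(exp(5*t) - 1)*exp(3*t/2).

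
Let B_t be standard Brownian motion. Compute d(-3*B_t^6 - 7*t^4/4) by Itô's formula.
d(-3*B_t^6 - 7*t^4/4) = (-45*B_t^4 - 7*t^3) dt + (-18*B_t^5) dB_t

Itô's formula for f(t, x): d f(t, B_t) = (f_t + (1/2) f_xx) dt + f_x dB_t. Compute partials of f(t, x) = -7*t^4/4 - 3*x^6:
  f_t(t,x)  = -7*t^3
  f_x(t,x)  = -18*x^5
  f_xx(t,x) = -90*x^4
Assemble drift = f_t + (1/2) f_xx = -7*t^3 - 45*x^4 and diffusion = f_x = -18*x^5. Substituting x = B_t:
  d(-3*B_t^6 - 7*t^4/4) = (-45*B_t^4 - 7*t^3) dt + (-18*B_t^5) dB_t.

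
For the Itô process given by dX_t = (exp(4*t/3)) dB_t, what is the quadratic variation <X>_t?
<X>_t = 3*exp(8*t/3)/8 - 3/8

For an Itô process dX_t = a(t) dt + b(t) dB_t, the quadratic variation is <X>_t = int_0^t b(s)^2 ds (the drift term does not contribute). Here b(s) = exp(4*s/3), so
  b(s)^2 = exp(8*s/3).
Integrating from 0 to t:
  <X>_t = int_0^t (exp(8*s/3)) ds = 3*exp(8*t/3)/8 - 3/8.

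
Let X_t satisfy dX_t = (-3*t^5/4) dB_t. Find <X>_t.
<X>_t = 9*t^11/176

For an Itô process dX_t = a(t) dt + b(t) dB_t, the quadratic variation is <X>_t = int_0^t b(s)^2 ds (the drift term does not contribute). Here b(s) = -3*s^5/4, so
  b(s)^2 = 9*s^10/16.
Integrating from 0 to t:
  <X>_t = int_0^t (9*s^10/16) ds = 9*t^11/176.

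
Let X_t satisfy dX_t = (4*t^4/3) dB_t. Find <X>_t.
<X>_t = 16*t^9/81

For an Itô process dX_t = a(t) dt + b(t) dB_t, the quadratic variation is <X>_t = int_0^t b(s)^2 ds (the drift term does not contribute). Here b(s) = 4*s^4/3, so
  b(s)^2 = 16*s^8/9.
Integrating from 0 to t:
  <X>_t = int_0^t (16*s^8/9) ds = 16*t^9/81.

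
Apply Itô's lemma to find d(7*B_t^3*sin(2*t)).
d(7*B_t^3*sin(2*t)) = (14*B_t^3*cos(2*t) + 21*B_t*sin(2*t)) dt + (21*B_t^2*sin(2*t)) dB_t

Itô's formula for f(t, x): d f(t, B_t) = (f_t + (1/2) f_xx) dt + f_x dB_t. Compute partials of f(t, x) = 7*x^3*sin(2*t):
  f_t(t,x)  = 14*x^3*cos(2*t)
  f_x(t,x)  = 21*x^2*sin(2*t)
  f_xx(t,x) = 42*x*sin(2*t)
Assemble drift = f_t + (1/2) f_xx = 14*x^3*cos(2*t) + 21*x*sin(2*t) and diffusion = f_x = 21*x^2*sin(2*t). Substituting x = B_t:
  d(7*B_t^3*sin(2*t)) = (14*B_t^3*cos(2*t) + 21*B_t*sin(2*t)) dt + (21*B_t^2*sin(2*t)) dB_t.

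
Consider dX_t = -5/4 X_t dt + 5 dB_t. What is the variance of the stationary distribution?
lim Var(X_t) = 10

The OU SDE dX = -theta X dt + sigma dB admits the integrating factor exp(theta t): d(exp(theta t) X_t) = sigma exp(theta t) dB_t. Integrating from 0 to t gives X_t = x_0 * exp(-theta t) + sigma * int_0^t exp(-theta (t-s)) dB_s for any initial x_0. The Itô integral has variance (by the Itô isometry) sigma^2 * int_0^t exp(-2 theta (t - s)) ds = sigma^2 * (1 - exp(-2 theta t)) / (2 theta), independent of x_0.
With theta = 5/4, sigma = 5:
  Var(X_t) = (5)^2 * (1 - exp(-2*5/4 t)) / (2 * 5/4) = 10 - 10*exp(-5*t/2).
As t -> infinity, exp(-2*5/4 t) -> 0, so the stationary variance is sigma^2 / (2 theta) = 10.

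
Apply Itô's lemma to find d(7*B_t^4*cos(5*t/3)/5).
d(7*B_t^4*cos(5*t/3)/5) = (7*B_t^2*(-5*B_t^2*sin(5*t/3) + 18*cos(5*t/3))/15) dt + (28*B_t^3*cos(5*t/3)/5) dB_t

Itô's formula for f(t, x): d f(t, B_t) = (f_t + (1/2) f_xx) dt + f_x dB_t. Compute partials of f(t, x) = 7*x^4*cos(5*t/3)/5:
  f_t(t,x)  = -7*x^4*sin(5*t/3)/3
  f_x(t,x)  = 28*x^3*cos(5*t/3)/5
  f_xx(t,x) = 84*x^2*cos(5*t/3)/5
Assemble drift = f_t + (1/2) f_xx = 7*x^2*(-5*x^2*sin(5*t/3) + 18*cos(5*t/3))/15 and diffusion = f_x = 28*x^3*cos(5*t/3)/5. Substituting x = B_t:
  d(7*B_t^4*cos(5*t/3)/5) = (7*B_t^2*(-5*B_t^2*sin(5*t/3) + 18*cos(5*t/3))/15) dt + (28*B_t^3*cos(5*t/3)/5) dB_t.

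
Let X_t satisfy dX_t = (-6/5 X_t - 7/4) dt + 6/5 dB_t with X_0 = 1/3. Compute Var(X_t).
Var(X_t) = 3/5 - 3*exp(-12*t/5)/5

The variance V(t) = Var(X_t) satisfies V'(t) = 2 a V(t) + c^2 with V(0) = 0 (drift coefficient is linear in X, diffusion is constant). With a = -6/5, c = 6/5, the solution is
  V(t) = (c^2 / (2 a)) * (exp(2 a t) - 1)
       = ((6/5)^2 / (2*(-6/5))) * (exp((-12/5) t) - 1)
       = 3/5 - 3*exp(-12*t/5)/5.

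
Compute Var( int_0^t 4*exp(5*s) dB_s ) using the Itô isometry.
Var = 8*exp(10*t)/5 - 8/5

The Itô integral of a deterministic integrand f(s) has mean 0 because each increment f(s) * (B_{s+ds} - B_s) has mean 0. By the Itô isometry:
  Var( int_0^t f(s) dB_s ) = E[ (int_0^t f(s) dB_s)^2 ] = int_0^t f(s)^2 ds.
Here f(s) = 4*exp(5*s), so f(s)^2 = 16*exp(10*s). Integrate:
  int_0^t (16*exp(10*s)) ds = 8*exp(10*t)/5 - 8/5.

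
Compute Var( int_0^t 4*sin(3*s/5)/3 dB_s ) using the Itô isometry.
Var = 8*t/9 - 20*sin(6*t/5)/27

The Itô integral of a deterministic integrand f(s) has mean 0 because each increment f(s) * (B_{s+ds} - B_s) has mean 0. By the Itô isometry:
  Var( int_0^t f(s) dB_s ) = E[ (int_0^t f(s) dB_s)^2 ] = int_0^t f(s)^2 ds.
Here f(s) = 4*sin(3*s/5)/3, so f(s)^2 = 16*sin(3*s/5)^2/9. Integrate:
  int_0^t (16*sin(3*s/5)^2/9) ds = 8*t/9 - 20*sin(6*t/5)/27.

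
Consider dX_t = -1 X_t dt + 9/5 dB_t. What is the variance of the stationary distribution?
lim Var(X_t) = 81/50

The OU SDE dX = -theta X dt + sigma dB admits the integrating factor exp(theta t): d(exp(theta t) X_t) = sigma exp(theta t) dB_t. Integrating from 0 to t gives X_t = x_0 * exp(-theta t) + sigma * int_0^t exp(-theta (t-s)) dB_s for any initial x_0. The Itô integral has variance (by the Itô isometry) sigma^2 * int_0^t exp(-2 theta (t - s)) ds = sigma^2 * (1 - exp(-2 theta t)) / (2 theta), independent of x_0.
With theta = 1, sigma = 9/5:
  Var(X_t) = (9/5)^2 * (1 - exp(-2*1 t)) / (2 * 1) = 81/50 - 81*exp(-2*t)/50.
As t -> infinity, exp(-2*1 t) -> 0, so the stationary variance is sigma^2 / (2 theta) = 81/50.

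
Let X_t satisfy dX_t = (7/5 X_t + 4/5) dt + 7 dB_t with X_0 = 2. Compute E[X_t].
E[X_t] = 18*exp(7*t/5)/7 - 4/7

Taking expectations and using E[dB_t] = 0, the mean m(t) = E[X_t] satisfies the ODE m'(t) = a m(t) + b with m(0) = x_0. With a = 7/5, b = 4/5, x_0 = 2, the solution is
  m(t) = x_0 * exp(a t) + (b/a) * (exp(a t) - 1)
       = 2 * exp((7/5) t) + ((4/5)/(7/5)) * (exp((7/5) t) - 1)
       = 18*exp(7*t/5)/7 - 4/7.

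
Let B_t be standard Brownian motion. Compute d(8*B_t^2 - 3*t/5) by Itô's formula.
d(8*B_t^2 - 3*t/5) = (37/5) dt + (16*B_t) dB_t

Itô's formula for f(t, x): d f(t, B_t) = (f_t + (1/2) f_xx) dt + f_x dB_t. Compute partials of f(t, x) = -3*t/5 + 8*x^2:
  f_t(t,x)  = -3/5
  f_x(t,x)  = 16*x
  f_xx(t,x) = 16
Assemble drift = f_t + (1/2) f_xx = 37/5 and diffusion = f_x = 16*x. Substituting x = B_t:
  d(8*B_t^2 - 3*t/5) = (37/5) dt + (16*B_t) dB_t.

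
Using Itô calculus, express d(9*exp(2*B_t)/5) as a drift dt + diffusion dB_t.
d(9*exp(2*B_t)/5) = (18*exp(2*B_t)/5) dt + (18*exp(2*B_t)/5) dB_t

Itô's formula for f(B_t) gives d f(B_t) = f'(B_t) dB_t + (1/2) f''(B_t) dt. Compute derivatives of f(x) = 9*exp(2*x)/5:
  f'(x)  = 18*exp(2*x)/5
  f''(x) = 36*exp(2*x)/5
Substitute x = B_t and multiply the f'' term by 1/2:
  drift     = (1/2) * (36*exp(2*x)/5) evaluated at B_t = 18*exp(2*B_t)/5
  diffusion = (18*exp(2*x)/5) evaluated at B_t = 18*exp(2*B_t)/5
Therefore d(9*exp(2*B_t)/5) = (18*exp(2*B_t)/5) dt + (18*exp(2*B_t)/5) dB_t.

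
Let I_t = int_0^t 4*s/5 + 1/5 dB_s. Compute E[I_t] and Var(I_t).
E[I_t] = 0; Var(I_t) = t*(16*t^2 + 12*t + 3)/75

The Itô integral of a deterministic integrand f(s) has mean 0 because each increment f(s) * (B_{s+ds} - B_s) has mean 0. By the Itô isometry:
  Var( int_0^t f(s) dB_s ) = E[ (int_0^t f(s) dB_s)^2 ] = int_0^t f(s)^2 ds.
Here f(s) = 4*s/5 + 1/5, so f(s)^2 = (4*s + 1)^2/25. Integrate:
  int_0^t ((4*s + 1)^2/25) ds = t*(16*t^2 + 12*t + 3)/75.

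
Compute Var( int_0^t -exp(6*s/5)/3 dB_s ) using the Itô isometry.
Var = 5*exp(12*t/5)/108 - 5/108

The Itô integral of a deterministic integrand f(s) has mean 0 because each increment f(s) * (B_{s+ds} - B_s) has mean 0. By the Itô isometry:
  Var( int_0^t f(s) dB_s ) = E[ (int_0^t f(s) dB_s)^2 ] = int_0^t f(s)^2 ds.
Here f(s) = -exp(6*s/5)/3, so f(s)^2 = exp(12*s/5)/9. Integrate:
  int_0^t (exp(12*s/5)/9) ds = 5*exp(12*t/5)/108 - 5/108.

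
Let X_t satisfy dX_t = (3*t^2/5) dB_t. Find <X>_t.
<X>_t = 9*t^5/125

For an Itô process dX_t = a(t) dt + b(t) dB_t, the quadratic variation is <X>_t = int_0^t b(s)^2 ds (the drift term does not contribute). Here b(s) = 3*s^2/5, so
  b(s)^2 = 9*s^4/25.
Integrating from 0 to t:
  <X>_t = int_0^t (9*s^4/25) ds = 9*t^5/125.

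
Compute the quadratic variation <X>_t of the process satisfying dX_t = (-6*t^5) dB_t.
<X>_t = 36*t^11/11

For an Itô process dX_t = a(t) dt + b(t) dB_t, the quadratic variation is <X>_t = int_0^t b(s)^2 ds (the drift term does not contribute). Here b(s) = -6*s^5, so
  b(s)^2 = 36*s^10.
Integrating from 0 to t:
  <X>_t = int_0^t (36*s^10) ds = 36*t^11/11.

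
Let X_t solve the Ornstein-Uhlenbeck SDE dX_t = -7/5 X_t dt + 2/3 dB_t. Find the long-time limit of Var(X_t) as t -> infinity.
lim Var(X_t) = 10/63

The OU SDE dX = -theta X dt + sigma dB admits the integrating factor exp(theta t): d(exp(theta t) X_t) = sigma exp(theta t) dB_t. Integrating from 0 to t gives X_t = x_0 * exp(-theta t) + sigma * int_0^t exp(-theta (t-s)) dB_s for any initial x_0. The Itô integral has variance (by the Itô isometry) sigma^2 * int_0^t exp(-2 theta (t - s)) ds = sigma^2 * (1 - exp(-2 theta t)) / (2 theta), independent of x_0.
With theta = 7/5, sigma = 2/3:
  Var(X_t) = (2/3)^2 * (1 - exp(-2*7/5 t)) / (2 * 7/5) = 10/63 - 10*exp(-14*t/5)/63.
As t -> infinity, exp(-2*7/5 t) -> 0, so the stationary variance is sigma^2 / (2 theta) = 10/63.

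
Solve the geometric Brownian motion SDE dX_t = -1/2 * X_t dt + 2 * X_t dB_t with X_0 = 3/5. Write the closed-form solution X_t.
X_t = 3/5 * exp((-5/2) * t + (2) * B_t)

For GBM dX = mu X dt + sigma X dB with X_0 = x_0, apply Itô to Y = log X: dY = (mu - sigma^2/2) dt + sigma dB, so Y_t = log(x_0) + (mu - sigma^2/2) t + sigma B_t and hence X_t = x_0 * exp((mu - sigma^2/2) t + sigma B_t).
With mu = -1/2, sigma = 2, x_0 = 3/5, this gives:
  X_t = 3/5 * exp((-5/2) * t + (2) * B_t).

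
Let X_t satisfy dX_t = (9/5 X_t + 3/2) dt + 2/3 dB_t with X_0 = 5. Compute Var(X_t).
Var(X_t) = 10*exp(18*t/5)/81 - 10/81

The variance V(t) = Var(X_t) satisfies V'(t) = 2 a V(t) + c^2 with V(0) = 0 (drift coefficient is linear in X, diffusion is constant). With a = 9/5, c = 2/3, the solution is
  V(t) = (c^2 / (2 a)) * (exp(2 a t) - 1)
       = ((2/3)^2 / (2*(9/5))) * (exp((18/5) t) - 1)
       = 10*exp(18*t/5)/81 - 10/81.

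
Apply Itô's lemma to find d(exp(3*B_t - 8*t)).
d(exp(3*B_t - 8*t)) = (-7*exp(3*B_t - 8*t)/2) dt + (3*exp(3*B_t - 8*t)) dB_t

Itô's formula for f(t, x): d f(t, B_t) = (f_t + (1/2) f_xx) dt + f_x dB_t. Compute partials of f(t, x) = exp(-8*t + 3*x):
  f_t(t,x)  = -8*exp(-8*t + 3*x)
  f_x(t,x)  = 3*exp(-8*t + 3*x)
  f_xx(t,x) = 9*exp(-8*t + 3*x)
Assemble drift = f_t + (1/2) f_xx = -7*exp(-8*t + 3*x)/2 and diffusion = f_x = 3*exp(-8*t + 3*x). Substituting x = B_t:
  d(exp(3*B_t - 8*t)) = (-7*exp(3*B_t - 8*t)/2) dt + (3*exp(3*B_t - 8*t)) dB_t.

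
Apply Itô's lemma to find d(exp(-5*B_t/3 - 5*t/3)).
d(exp(-5*B_t/3 - 5*t/3)) = (-5*exp(-5*B_t/3 - 5*t/3)/18) dt + (-5*exp(-5*B_t/3 - 5*t/3)/3) dB_t

Itô's formula for f(t, x): d f(t, B_t) = (f_t + (1/2) f_xx) dt + f_x dB_t. Compute partials of f(t, x) = exp(-5*t/3 - 5*x/3):
  f_t(t,x)  = -5*exp(-5*t/3 - 5*x/3)/3
  f_x(t,x)  = -5*exp(-5*t/3 - 5*x/3)/3
  f_xx(t,x) = 25*exp(-5*t/3 - 5*x/3)/9
Assemble drift = f_t + (1/2) f_xx = -5*exp(-5*t/3 - 5*x/3)/18 and diffusion = f_x = -5*exp(-5*t/3 - 5*x/3)/3. Substituting x = B_t:
  d(exp(-5*B_t/3 - 5*t/3)) = (-5*exp(-5*B_t/3 - 5*t/3)/18) dt + (-5*exp(-5*B_t/3 - 5*t/3)/3) dB_t.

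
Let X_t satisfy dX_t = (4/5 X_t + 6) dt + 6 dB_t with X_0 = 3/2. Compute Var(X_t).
Var(X_t) = 45*exp(8*t/5)/2 - 45/2

The variance V(t) = Var(X_t) satisfies V'(t) = 2 a V(t) + c^2 with V(0) = 0 (drift coefficient is linear in X, diffusion is constant). With a = 4/5, c = 6, the solution is
  V(t) = (c^2 / (2 a)) * (exp(2 a t) - 1)
       = (6^2 / (2*(4/5))) * (exp((8/5) t) - 1)
       = 45*exp(8*t/5)/2 - 45/2.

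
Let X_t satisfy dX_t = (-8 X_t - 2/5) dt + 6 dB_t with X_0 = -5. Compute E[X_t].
E[X_t] = -1/20 - 99*exp(-8*t)/20

Taking expectations and using E[dB_t] = 0, the mean m(t) = E[X_t] satisfies the ODE m'(t) = a m(t) + b with m(0) = x_0. With a = -8, b = -2/5, x_0 = -5, the solution is
  m(t) = x_0 * exp(a t) + (b/a) * (exp(a t) - 1)
       = (-5) * exp((-8) t) + ((-2/5)/(-8)) * (exp((-8) t) - 1)
       = -1/20 - 99*exp(-8*t)/20.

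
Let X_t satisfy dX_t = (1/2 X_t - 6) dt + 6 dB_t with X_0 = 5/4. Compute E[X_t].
E[X_t] = 12 - 43*exp(t/2)/4

Taking expectations and using E[dB_t] = 0, the mean m(t) = E[X_t] satisfies the ODE m'(t) = a m(t) + b with m(0) = x_0. With a = 1/2, b = -6, x_0 = 5/4, the solution is
  m(t) = x_0 * exp(a t) + (b/a) * (exp(a t) - 1)
       = (5/4) * exp((1/2) t) + ((-6)/(1/2)) * (exp((1/2) t) - 1)
       = 12 - 43*exp(t/2)/4.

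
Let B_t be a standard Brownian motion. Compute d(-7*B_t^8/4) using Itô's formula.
d(-7*B_t^8/4) = (-49*B_t^6) dt + (-14*B_t^7) dB_t

Itô's formula for f(B_t) gives d f(B_t) = f'(B_t) dB_t + (1/2) f''(B_t) dt. Compute derivatives of f(x) = -7*x^8/4:
  f'(x)  = -14*x^7
  f''(x) = -98*x^6
Substitute x = B_t and multiply the f'' term by 1/2:
  drift     = (1/2) * (-98*x^6) evaluated at B_t = -49*B_t^6
  diffusion = (-14*x^7) evaluated at B_t = -14*B_t^7
Therefore d(-7*B_t^8/4) = (-49*B_t^6) dt + (-14*B_t^7) dB_t.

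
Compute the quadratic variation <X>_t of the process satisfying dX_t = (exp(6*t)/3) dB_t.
<X>_t = exp(12*t)/108 - 1/108

For an Itô process dX_t = a(t) dt + b(t) dB_t, the quadratic variation is <X>_t = int_0^t b(s)^2 ds (the drift term does not contribute). Here b(s) = exp(6*s)/3, so
  b(s)^2 = exp(12*s)/9.
Integrating from 0 to t:
  <X>_t = int_0^t (exp(12*s)/9) ds = exp(12*t)/108 - 1/108.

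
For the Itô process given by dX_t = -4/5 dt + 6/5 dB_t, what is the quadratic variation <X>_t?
<X>_t = 36*t/25

For an Itô process dX_t = a(t) dt + b(t) dB_t, the quadratic variation is <X>_t = int_0^t b(s)^2 ds (the drift term does not contribute). Here b(s) = 6/5, so
  b(s)^2 = 36/25.
Integrating from 0 to t:
  <X>_t = int_0^t (36/25) ds = 36*t/25.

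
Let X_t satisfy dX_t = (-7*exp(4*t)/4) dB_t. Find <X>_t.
<X>_t = 49*exp(8*t)/128 - 49/128

For an Itô process dX_t = a(t) dt + b(t) dB_t, the quadratic variation is <X>_t = int_0^t b(s)^2 ds (the drift term does not contribute). Here b(s) = -7*exp(4*s)/4, so
  b(s)^2 = 49*exp(8*s)/16.
Integrating from 0 to t:
  <X>_t = int_0^t (49*exp(8*s)/16) ds = 49*exp(8*t)/128 - 49/128.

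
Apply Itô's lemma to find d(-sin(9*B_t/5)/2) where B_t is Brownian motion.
d(-sin(9*B_t/5)/2) = (81*sin(9*B_t/5)/100) dt + (-9*cos(9*B_t/5)/10) dB_t

Itô's formula for f(B_t) gives d f(B_t) = f'(B_t) dB_t + (1/2) f''(B_t) dt. Compute derivatives of f(x) = -sin(9*x/5)/2:
  f'(x)  = -9*cos(9*x/5)/10
  f''(x) = 81*sin(9*x/5)/50
Substitute x = B_t and multiply the f'' term by 1/2:
  drift     = (1/2) * (81*sin(9*x/5)/50) evaluated at B_t = 81*sin(9*B_t/5)/100
  diffusion = (-9*cos(9*x/5)/10) evaluated at B_t = -9*cos(9*B_t/5)/10
Therefore d(-sin(9*B_t/5)/2) = (81*sin(9*B_t/5)/100) dt + (-9*cos(9*B_t/5)/10) dB_t.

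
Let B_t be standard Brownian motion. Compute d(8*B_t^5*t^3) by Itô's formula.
d(8*B_t^5*t^3) = (B_t^3*t^2*(24*B_t^2 + 80*t)) dt + (40*B_t^4*t^3) dB_t

Itô's formula for f(t, x): d f(t, B_t) = (f_t + (1/2) f_xx) dt + f_x dB_t. Compute partials of f(t, x) = 8*t^3*x^5:
  f_t(t,x)  = 24*t^2*x^5
  f_x(t,x)  = 40*t^3*x^4
  f_xx(t,x) = 160*t^3*x^3
Assemble drift = f_t + (1/2) f_xx = t^2*x^3*(80*t + 24*x^2) and diffusion = f_x = 40*t^3*x^4. Substituting x = B_t:
  d(8*B_t^5*t^3) = (B_t^3*t^2*(24*B_t^2 + 80*t)) dt + (40*B_t^4*t^3) dB_t.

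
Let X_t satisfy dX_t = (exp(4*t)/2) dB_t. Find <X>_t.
<X>_t = exp(8*t)/32 - 1/32

For an Itô process dX_t = a(t) dt + b(t) dB_t, the quadratic variation is <X>_t = int_0^t b(s)^2 ds (the drift term does not contribute). Here b(s) = exp(4*s)/2, so
  b(s)^2 = exp(8*s)/4.
Integrating from 0 to t:
  <X>_t = int_0^t (exp(8*s)/4) ds = exp(8*t)/32 - 1/32.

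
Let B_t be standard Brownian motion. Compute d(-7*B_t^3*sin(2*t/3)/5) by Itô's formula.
d(-7*B_t^3*sin(2*t/3)/5) = (-7*B_t*(2*B_t^2*cos(2*t/3) + 9*sin(2*t/3))/15) dt + (-21*B_t^2*sin(2*t/3)/5) dB_t

Itô's formula for f(t, x): d f(t, B_t) = (f_t + (1/2) f_xx) dt + f_x dB_t. Compute partials of f(t, x) = -7*x^3*sin(2*t/3)/5:
  f_t(t,x)  = -14*x^3*cos(2*t/3)/15
  f_x(t,x)  = -21*x^2*sin(2*t/3)/5
  f_xx(t,x) = -42*x*sin(2*t/3)/5
Assemble drift = f_t + (1/2) f_xx = -7*x*(2*x^2*cos(2*t/3) + 9*sin(2*t/3))/15 and diffusion = f_x = -21*x^2*sin(2*t/3)/5. Substituting x = B_t:
  d(-7*B_t^3*sin(2*t/3)/5) = (-7*B_t*(2*B_t^2*cos(2*t/3) + 9*sin(2*t/3))/15) dt + (-21*B_t^2*sin(2*t/3)/5) dB_t.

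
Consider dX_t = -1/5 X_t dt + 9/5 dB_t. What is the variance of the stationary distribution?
lim Var(X_t) = 81/10

The OU SDE dX = -theta X dt + sigma dB admits the integrating factor exp(theta t): d(exp(theta t) X_t) = sigma exp(theta t) dB_t. Integrating from 0 to t gives X_t = x_0 * exp(-theta t) + sigma * int_0^t exp(-theta (t-s)) dB_s for any initial x_0. The Itô integral has variance (by the Itô isometry) sigma^2 * int_0^t exp(-2 theta (t - s)) ds = sigma^2 * (1 - exp(-2 theta t)) / (2 theta), independent of x_0.
With theta = 1/5, sigma = 9/5:
  Var(X_t) = (9/5)^2 * (1 - exp(-2*1/5 t)) / (2 * 1/5) = 81/10 - 81*exp(-2*t/5)/10.
As t -> infinity, exp(-2*1/5 t) -> 0, so the stationary variance is sigma^2 / (2 theta) = 81/10.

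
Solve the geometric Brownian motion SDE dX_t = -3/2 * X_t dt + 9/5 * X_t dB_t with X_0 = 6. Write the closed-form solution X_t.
X_t = 6 * exp((-78/25) * t + (9/5) * B_t)

For GBM dX = mu X dt + sigma X dB with X_0 = x_0, apply Itô to Y = log X: dY = (mu - sigma^2/2) dt + sigma dB, so Y_t = log(x_0) + (mu - sigma^2/2) t + sigma B_t and hence X_t = x_0 * exp((mu - sigma^2/2) t + sigma B_t).
With mu = -3/2, sigma = 9/5, x_0 = 6, this gives:
  X_t = 6 * exp((-78/25) * t + (9/5) * B_t).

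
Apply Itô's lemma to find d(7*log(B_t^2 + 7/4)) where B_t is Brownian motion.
d(7*log(B_t^2 + 7/4)) = (28*(7 - 4*B_t^2)/(4*B_t^2 + 7)^2) dt + (56*B_t/(4*B_t^2 + 7)) dB_t

Itô's formula for f(B_t) gives d f(B_t) = f'(B_t) dB_t + (1/2) f''(B_t) dt. Compute derivatives of f(x) = 7*log(x^2 + 7/4):
  f'(x)  = 56*x/(4*x^2 + 7)
  f''(x) = 56*(7 - 4*x^2)/(4*x^2 + 7)^2
Substitute x = B_t and multiply the f'' term by 1/2:
  drift     = (1/2) * (56*(7 - 4*x^2)/(4*x^2 + 7)^2) evaluated at B_t = 28*(7 - 4*B_t^2)/(4*B_t^2 + 7)^2
  diffusion = (56*x/(4*x^2 + 7)) evaluated at B_t = 56*B_t/(4*B_t^2 + 7)
Therefore d(7*log(B_t^2 + 7/4)) = (28*(7 - 4*B_t^2)/(4*B_t^2 + 7)^2) dt + (56*B_t/(4*B_t^2 + 7)) dB_t.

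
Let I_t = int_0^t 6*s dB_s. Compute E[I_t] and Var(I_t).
E[I_t] = 0; Var(I_t) = 12*t^3

The Itô integral of a deterministic integrand f(s) has mean 0 because each increment f(s) * (B_{s+ds} - B_s) has mean 0. By the Itô isometry:
  Var( int_0^t f(s) dB_s ) = E[ (int_0^t f(s) dB_s)^2 ] = int_0^t f(s)^2 ds.
Here f(s) = 6*s, so f(s)^2 = 36*s^2. Integrate:
  int_0^t (36*s^2) ds = 12*t^3.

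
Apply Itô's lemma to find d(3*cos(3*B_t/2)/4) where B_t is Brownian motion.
d(3*cos(3*B_t/2)/4) = (-27*cos(3*B_t/2)/32) dt + (-9*sin(3*B_t/2)/8) dB_t

Itô's formula for f(B_t) gives d f(B_t) = f'(B_t) dB_t + (1/2) f''(B_t) dt. Compute derivatives of f(x) = 3*cos(3*x/2)/4:
  f'(x)  = -9*sin(3*x/2)/8
  f''(x) = -27*cos(3*x/2)/16
Substitute x = B_t and multiply the f'' term by 1/2:
  drift     = (1/2) * (-27*cos(3*x/2)/16) evaluated at B_t = -27*cos(3*B_t/2)/32
  diffusion = (-9*sin(3*x/2)/8) evaluated at B_t = -9*sin(3*B_t/2)/8
Therefore d(3*cos(3*B_t/2)/4) = (-27*cos(3*B_t/2)/32) dt + (-9*sin(3*B_t/2)/8) dB_t.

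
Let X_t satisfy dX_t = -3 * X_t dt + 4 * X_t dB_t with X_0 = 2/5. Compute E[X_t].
E[X_t] = 2*exp(-3*t)/5

For GBM dX = mu X dt + sigma X dB with X_0 = x_0, apply Itô to Y = log X: dY = (mu - sigma^2/2) dt + sigma dB, so Y_t = log(x_0) + (mu - sigma^2/2) t + sigma B_t and hence X_t = x_0 * exp((mu - sigma^2/2) t + sigma B_t).
With mu = -3, sigma = 4, x_0 = 2/5, this gives:
  X_t = 2/5 * exp((-11) * t + (4) * B_t).
Since sigma*B_t ~ Normal(0, sigma^2 t), E[exp(sigma*B_t)] = exp(sigma^2 t / 2); so E[X_t] = x_0 * exp((mu - sigma^2/2) t) * exp(sigma^2 t / 2) = x_0 * exp(mu t) = 2*exp(-3*t)/5.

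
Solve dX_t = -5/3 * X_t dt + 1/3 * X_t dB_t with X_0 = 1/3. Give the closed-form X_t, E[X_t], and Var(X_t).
X_t = 1/3 * exp((-31/18) t + (1/3) B_t); E[X_t] = exp(-5*t/3)/3; Var(X_t) = (exp(t/9) - 1)*exp(-10*t/3)/9

For GBM dX = mu X dt + sigma X dB with X_0 = x_0, apply Itô to Y = log X: dY = (mu - sigma^2/2) dt + sigma dB, so Y_t = log(x_0) + (mu - sigma^2/2) t + sigma B_t and hence X_t = x_0 * exp((mu - sigma^2/2) t + sigma B_t).
With mu = -5/3, sigma = 1/3, x_0 = 1/3, this gives:
  X_t = 1/3 * exp((-31/18) * t + (1/3) * B_t).
Since sigma*B_t ~ Normal(0, sigma^2 t), E[exp(sigma*B_t)] = exp(sigma^2 t / 2); so E[X_t] = x_0 * exp((mu - sigma^2/2) t) * exp(sigma^2 t / 2) = x_0 * exp(mu t) = exp(-5*t/3)/3.
Var(X_t) = E[X_t^2] - (E[X_t])^2 = x_0^2 * exp(2 mu t) * (exp(sigma^2 t) - 1) = (exp(t/9) - 1)*exp(-10*t/3)/9.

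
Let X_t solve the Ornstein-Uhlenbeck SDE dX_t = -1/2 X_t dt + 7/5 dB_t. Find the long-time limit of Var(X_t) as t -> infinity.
lim Var(X_t) = 49/25

The OU SDE dX = -theta X dt + sigma dB admits the integrating factor exp(theta t): d(exp(theta t) X_t) = sigma exp(theta t) dB_t. Integrating from 0 to t gives X_t = x_0 * exp(-theta t) + sigma * int_0^t exp(-theta (t-s)) dB_s for any initial x_0. The Itô integral has variance (by the Itô isometry) sigma^2 * int_0^t exp(-2 theta (t - s)) ds = sigma^2 * (1 - exp(-2 theta t)) / (2 theta), independent of x_0.
With theta = 1/2, sigma = 7/5:
  Var(X_t) = (7/5)^2 * (1 - exp(-2*1/2 t)) / (2 * 1/2) = 49/25 - 49*exp(-t)/25.
As t -> infinity, exp(-2*1/2 t) -> 0, so the stationary variance is sigma^2 / (2 theta) = 49/25.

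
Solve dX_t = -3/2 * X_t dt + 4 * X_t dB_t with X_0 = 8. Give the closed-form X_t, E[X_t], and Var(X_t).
X_t = 8 * exp((-19/2) t + (4) B_t); E[X_t] = 8*exp(-3*t/2); Var(X_t) = (64*exp(16*t) - 64)*exp(-3*t)

For GBM dX = mu X dt + sigma X dB with X_0 = x_0, apply Itô to Y = log X: dY = (mu - sigma^2/2) dt + sigma dB, so Y_t = log(x_0) + (mu - sigma^2/2) t + sigma B_t and hence X_t = x_0 * exp((mu - sigma^2/2) t + sigma B_t).
With mu = -3/2, sigma = 4, x_0 = 8, this gives:
  X_t = 8 * exp((-19/2) * t + (4) * B_t).
Since sigma*B_t ~ Normal(0, sigma^2 t), E[exp(sigma*B_t)] = exp(sigma^2 t / 2); so E[X_t] = x_0 * exp((mu - sigma^2/2) t) * exp(sigma^2 t / 2) = x_0 * exp(mu t) = 8*exp(-3*t/2).
Var(X_t) = E[X_t^2] - (E[X_t])^2 = x_0^2 * exp(2 mu t) * (exp(sigma^2 t) - 1) = (64*exp(16*t) - 64)*exp(-3*t).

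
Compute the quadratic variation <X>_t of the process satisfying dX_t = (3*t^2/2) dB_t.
<X>_t = 9*t^5/20

For an Itô process dX_t = a(t) dt + b(t) dB_t, the quadratic variation is <X>_t = int_0^t b(s)^2 ds (the drift term does not contribute). Here b(s) = 3*s^2/2, so
  b(s)^2 = 9*s^4/4.
Integrating from 0 to t:
  <X>_t = int_0^t (9*s^4/4) ds = 9*t^5/20.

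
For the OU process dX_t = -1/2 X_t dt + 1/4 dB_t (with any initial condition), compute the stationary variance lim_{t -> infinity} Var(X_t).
lim Var(X_t) = 1/16

The OU SDE dX = -theta X dt + sigma dB admits the integrating factor exp(theta t): d(exp(theta t) X_t) = sigma exp(theta t) dB_t. Integrating from 0 to t gives X_t = x_0 * exp(-theta t) + sigma * int_0^t exp(-theta (t-s)) dB_s for any initial x_0. The Itô integral has variance (by the Itô isometry) sigma^2 * int_0^t exp(-2 theta (t - s)) ds = sigma^2 * (1 - exp(-2 theta t)) / (2 theta), independent of x_0.
With theta = 1/2, sigma = 1/4:
  Var(X_t) = (1/4)^2 * (1 - exp(-2*1/2 t)) / (2 * 1/2) = (exp(t) - 1)*exp(-t)/16.
As t -> infinity, exp(-2*1/2 t) -> 0, so the stationary variance is sigma^2 / (2 theta) = 1/16.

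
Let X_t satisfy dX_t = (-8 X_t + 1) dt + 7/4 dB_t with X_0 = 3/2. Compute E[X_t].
E[X_t] = 1/8 + 11*exp(-8*t)/8

Taking expectations and using E[dB_t] = 0, the mean m(t) = E[X_t] satisfies the ODE m'(t) = a m(t) + b with m(0) = x_0. With a = -8, b = 1, x_0 = 3/2, the solution is
  m(t) = x_0 * exp(a t) + (b/a) * (exp(a t) - 1)
       = (3/2) * exp((-8) t) + (1/(-8)) * (exp((-8) t) - 1)
       = 1/8 + 11*exp(-8*t)/8.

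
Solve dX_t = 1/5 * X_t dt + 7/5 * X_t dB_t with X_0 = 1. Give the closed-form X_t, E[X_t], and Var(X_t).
X_t = 1 * exp((-39/50) t + (7/5) B_t); E[X_t] = exp(t/5); Var(X_t) = exp(59*t/25) - exp(2*t/5)

For GBM dX = mu X dt + sigma X dB with X_0 = x_0, apply Itô to Y = log X: dY = (mu - sigma^2/2) dt + sigma dB, so Y_t = log(x_0) + (mu - sigma^2/2) t + sigma B_t and hence X_t = x_0 * exp((mu - sigma^2/2) t + sigma B_t).
With mu = 1/5, sigma = 7/5, x_0 = 1, this gives:
  X_t = 1 * exp((-39/50) * t + (7/5) * B_t).
Since sigma*B_t ~ Normal(0, sigma^2 t), E[exp(sigma*B_t)] = exp(sigma^2 t / 2); so E[X_t] = x_0 * exp((mu - sigma^2/2) t) * exp(sigma^2 t / 2) = x_0 * exp(mu t) = exp(t/5).
Var(X_t) = E[X_t^2] - (E[X_t])^2 = x_0^2 * exp(2 mu t) * (exp(sigma^2 t) - 1) = exp(59*t/25) - exp(2*t/5).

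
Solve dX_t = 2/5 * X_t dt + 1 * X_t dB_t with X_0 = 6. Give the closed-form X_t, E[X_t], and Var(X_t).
X_t = 6 * exp((-1/10) t + (1) B_t); E[X_t] = 6*exp(2*t/5); Var(X_t) = 36*(exp(t) - 1)*exp(4*t/5)

For GBM dX = mu X dt + sigma X dB with X_0 = x_0, apply Itô to Y = log X: dY = (mu - sigma^2/2) dt + sigma dB, so Y_t = log(x_0) + (mu - sigma^2/2) t + sigma B_t and hence X_t = x_0 * exp((mu - sigma^2/2) t + sigma B_t).
With mu = 2/5, sigma = 1, x_0 = 6, this gives:
  X_t = 6 * exp((-1/10) * t + (1) * B_t).
Since sigma*B_t ~ Normal(0, sigma^2 t), E[exp(sigma*B_t)] = exp(sigma^2 t / 2); so E[X_t] = x_0 * exp((mu - sigma^2/2) t) * exp(sigma^2 t / 2) = x_0 * exp(mu t) = 6*exp(2*t/5).
Var(X_t) = E[X_t^2] - (E[X_t])^2 = x_0^2 * exp(2 mu t) * (exp(sigma^2 t) - 1) = 36*(exp(t) - 1)*exp(4*t/5).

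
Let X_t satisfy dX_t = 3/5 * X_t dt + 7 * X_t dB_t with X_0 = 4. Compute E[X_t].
E[X_t] = 4*exp(3*t/5)

For GBM dX = mu X dt + sigma X dB with X_0 = x_0, apply Itô to Y = log X: dY = (mu - sigma^2/2) dt + sigma dB, so Y_t = log(x_0) + (mu - sigma^2/2) t + sigma B_t and hence X_t = x_0 * exp((mu - sigma^2/2) t + sigma B_t).
With mu = 3/5, sigma = 7, x_0 = 4, this gives:
  X_t = 4 * exp((-239/10) * t + (7) * B_t).
Since sigma*B_t ~ Normal(0, sigma^2 t), E[exp(sigma*B_t)] = exp(sigma^2 t / 2); so E[X_t] = x_0 * exp((mu - sigma^2/2) t) * exp(sigma^2 t / 2) = x_0 * exp(mu t) = 4*exp(3*t/5).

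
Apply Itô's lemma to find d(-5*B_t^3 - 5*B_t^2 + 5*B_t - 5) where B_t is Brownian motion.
d(-5*B_t^3 - 5*B_t^2 + 5*B_t - 5) = (-15*B_t - 5) dt + (-15*B_t^2 - 10*B_t + 5) dB_t

Itô's formula for f(B_t) gives d f(B_t) = f'(B_t) dB_t + (1/2) f''(B_t) dt. Compute derivatives of f(x) = -5*x^3 - 5*x^2 + 5*x - 5:
  f'(x)  = -15*x^2 - 10*x + 5
  f''(x) = -30*x - 10
Substitute x = B_t and multiply the f'' term by 1/2:
  drift     = (1/2) * (-30*x - 10) evaluated at B_t = -15*B_t - 5
  diffusion = (-15*x^2 - 10*x + 5) evaluated at B_t = -15*B_t^2 - 10*B_t + 5
Therefore d(-5*B_t^3 - 5*B_t^2 + 5*B_t - 5) = (-15*B_t - 5) dt + (-15*B_t^2 - 10*B_t + 5) dB_t.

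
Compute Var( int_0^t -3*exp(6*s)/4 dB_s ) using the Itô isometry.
Var = 3*exp(12*t)/64 - 3/64

The Itô integral of a deterministic integrand f(s) has mean 0 because each increment f(s) * (B_{s+ds} - B_s) has mean 0. By the Itô isometry:
  Var( int_0^t f(s) dB_s ) = E[ (int_0^t f(s) dB_s)^2 ] = int_0^t f(s)^2 ds.
Here f(s) = -3*exp(6*s)/4, so f(s)^2 = 9*exp(12*s)/16. Integrate:
  int_0^t (9*exp(12*s)/16) ds = 3*exp(12*t)/64 - 3/64.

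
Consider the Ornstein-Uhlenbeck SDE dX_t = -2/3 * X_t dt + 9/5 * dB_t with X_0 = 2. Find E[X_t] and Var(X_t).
E[X_t] = 2*exp(-2*t/3); Var(X_t) = 243/100 - 243*exp(-4*t/3)/100

The OU SDE dX = -theta X dt + sigma dB admits the integrating factor exp(theta t): d(exp(theta t) X_t) = sigma exp(theta t) dB_t. Integrating from 0 to t:
  X_t = x_0 * exp(-theta t) + sigma * int_0^t exp(-theta (t-s)) dB_s.
The Itô integral has mean 0 and (by the Itô isometry) variance sigma^2 * int_0^t exp(-2 theta (t - s)) ds = sigma^2 * (1 - exp(-2 theta t)) / (2 theta).
With theta = 2/3, sigma = 9/5, x_0 = 2:
  E[X_t] = 2 * exp(-2/3 t) = 2*exp(-2*t/3)
  Var(X_t) = (9/5)^2 * (1 - exp(-2*2/3 t)) / (2 * 2/3) = 243/100 - 243*exp(-4*t/3)/100.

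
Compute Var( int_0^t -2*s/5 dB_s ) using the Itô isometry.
Var = 4*t^3/75

The Itô integral of a deterministic integrand f(s) has mean 0 because each increment f(s) * (B_{s+ds} - B_s) has mean 0. By the Itô isometry:
  Var( int_0^t f(s) dB_s ) = E[ (int_0^t f(s) dB_s)^2 ] = int_0^t f(s)^2 ds.
Here f(s) = -2*s/5, so f(s)^2 = 4*s^2/25. Integrate:
  int_0^t (4*s^2/25) ds = 4*t^3/75.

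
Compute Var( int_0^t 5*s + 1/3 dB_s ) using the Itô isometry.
Var = t*(75*t^2 + 15*t + 1)/9

The Itô integral of a deterministic integrand f(s) has mean 0 because each increment f(s) * (B_{s+ds} - B_s) has mean 0. By the Itô isometry:
  Var( int_0^t f(s) dB_s ) = E[ (int_0^t f(s) dB_s)^2 ] = int_0^t f(s)^2 ds.
Here f(s) = 5*s + 1/3, so f(s)^2 = (15*s + 1)^2/9. Integrate:
  int_0^t ((15*s + 1)^2/9) ds = t*(75*t^2 + 15*t + 1)/9.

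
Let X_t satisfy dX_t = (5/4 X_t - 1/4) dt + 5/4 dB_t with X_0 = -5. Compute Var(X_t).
Var(X_t) = 5*exp(5*t/2)/8 - 5/8

The variance V(t) = Var(X_t) satisfies V'(t) = 2 a V(t) + c^2 with V(0) = 0 (drift coefficient is linear in X, diffusion is constant). With a = 5/4, c = 5/4, the solution is
  V(t) = (c^2 / (2 a)) * (exp(2 a t) - 1)
       = ((5/4)^2 / (2*(5/4))) * (exp((5/2) t) - 1)
       = 5*exp(5*t/2)/8 - 5/8.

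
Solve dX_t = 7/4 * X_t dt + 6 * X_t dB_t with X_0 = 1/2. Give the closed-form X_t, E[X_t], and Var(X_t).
X_t = 1/2 * exp((-65/4) t + (6) B_t); E[X_t] = exp(7*t/4)/2; Var(X_t) = (exp(36*t) - 1)*exp(7*t/2)/4

For GBM dX = mu X dt + sigma X dB with X_0 = x_0, apply Itô to Y = log X: dY = (mu - sigma^2/2) dt + sigma dB, so Y_t = log(x_0) + (mu - sigma^2/2) t + sigma B_t and hence X_t = x_0 * exp((mu - sigma^2/2) t + sigma B_t).
With mu = 7/4, sigma = 6, x_0 = 1/2, this gives:
  X_t = 1/2 * exp((-65/4) * t + (6) * B_t).
Since sigma*B_t ~ Normal(0, sigma^2 t), E[exp(sigma*B_t)] = exp(sigma^2 t / 2); so E[X_t] = x_0 * exp((mu - sigma^2/2) t) * exp(sigma^2 t / 2) = x_0 * exp(mu t) = exp(7*t/4)/2.
Var(X_t) = E[X_t^2] - (E[X_t])^2 = x_0^2 * exp(2 mu t) * (exp(sigma^2 t) - 1) = (exp(36*t) - 1)*exp(7*t/2)/4.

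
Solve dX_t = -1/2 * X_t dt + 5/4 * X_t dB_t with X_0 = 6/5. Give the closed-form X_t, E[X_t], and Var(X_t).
X_t = 6/5 * exp((-41/32) t + (5/4) B_t); E[X_t] = 6*exp(-t/2)/5; Var(X_t) = (36*exp(25*t/16) - 36)*exp(-t)/25

For GBM dX = mu X dt + sigma X dB with X_0 = x_0, apply Itô to Y = log X: dY = (mu - sigma^2/2) dt + sigma dB, so Y_t = log(x_0) + (mu - sigma^2/2) t + sigma B_t and hence X_t = x_0 * exp((mu - sigma^2/2) t + sigma B_t).
With mu = -1/2, sigma = 5/4, x_0 = 6/5, this gives:
  X_t = 6/5 * exp((-41/32) * t + (5/4) * B_t).
Since sigma*B_t ~ Normal(0, sigma^2 t), E[exp(sigma*B_t)] = exp(sigma^2 t / 2); so E[X_t] = x_0 * exp((mu - sigma^2/2) t) * exp(sigma^2 t / 2) = x_0 * exp(mu t) = 6*exp(-t/2)/5.
Var(X_t) = E[X_t^2] - (E[X_t])^2 = x_0^2 * exp(2 mu t) * (exp(sigma^2 t) - 1) = (36*exp(25*t/16) - 36)*exp(-t)/25.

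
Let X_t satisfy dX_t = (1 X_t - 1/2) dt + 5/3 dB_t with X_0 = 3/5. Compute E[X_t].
E[X_t] = exp(t)/10 + 1/2

Taking expectations and using E[dB_t] = 0, the mean m(t) = E[X_t] satisfies the ODE m'(t) = a m(t) + b with m(0) = x_0. With a = 1, b = -1/2, x_0 = 3/5, the solution is
  m(t) = x_0 * exp(a t) + (b/a) * (exp(a t) - 1)
       = (3/5) * exp(1 t) + ((-1/2)/1) * (exp(1 t) - 1)
       = exp(t)/10 + 1/2.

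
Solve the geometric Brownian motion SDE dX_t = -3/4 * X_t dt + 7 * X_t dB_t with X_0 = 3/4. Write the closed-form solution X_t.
X_t = 3/4 * exp((-101/4) * t + (7) * B_t)

For GBM dX = mu X dt + sigma X dB with X_0 = x_0, apply Itô to Y = log X: dY = (mu - sigma^2/2) dt + sigma dB, so Y_t = log(x_0) + (mu - sigma^2/2) t + sigma B_t and hence X_t = x_0 * exp((mu - sigma^2/2) t + sigma B_t).
With mu = -3/4, sigma = 7, x_0 = 3/4, this gives:
  X_t = 3/4 * exp((-101/4) * t + (7) * B_t).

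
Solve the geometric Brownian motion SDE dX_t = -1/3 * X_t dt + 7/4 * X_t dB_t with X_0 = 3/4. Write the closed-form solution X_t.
X_t = 3/4 * exp((-179/96) * t + (7/4) * B_t)

For GBM dX = mu X dt + sigma X dB with X_0 = x_0, apply Itô to Y = log X: dY = (mu - sigma^2/2) dt + sigma dB, so Y_t = log(x_0) + (mu - sigma^2/2) t + sigma B_t and hence X_t = x_0 * exp((mu - sigma^2/2) t + sigma B_t).
With mu = -1/3, sigma = 7/4, x_0 = 3/4, this gives:
  X_t = 3/4 * exp((-179/96) * t + (7/4) * B_t).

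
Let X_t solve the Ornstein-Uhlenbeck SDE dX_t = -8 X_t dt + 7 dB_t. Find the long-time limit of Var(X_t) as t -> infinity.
lim Var(X_t) = 49/16

The OU SDE dX = -theta X dt + sigma dB admits the integrating factor exp(theta t): d(exp(theta t) X_t) = sigma exp(theta t) dB_t. Integrating from 0 to t gives X_t = x_0 * exp(-theta t) + sigma * int_0^t exp(-theta (t-s)) dB_s for any initial x_0. The Itô integral has variance (by the Itô isometry) sigma^2 * int_0^t exp(-2 theta (t - s)) ds = sigma^2 * (1 - exp(-2 theta t)) / (2 theta), independent of x_0.
With theta = 8, sigma = 7:
  Var(X_t) = (7)^2 * (1 - exp(-2*8 t)) / (2 * 8) = 49/16 - 49*exp(-16*t)/16.
As t -> infinity, exp(-2*8 t) -> 0, so the stationary variance is sigma^2 / (2 theta) = 49/16.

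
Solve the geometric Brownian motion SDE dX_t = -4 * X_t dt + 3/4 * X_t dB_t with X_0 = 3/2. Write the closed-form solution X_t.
X_t = 3/2 * exp((-137/32) * t + (3/4) * B_t)

For GBM dX = mu X dt + sigma X dB with X_0 = x_0, apply Itô to Y = log X: dY = (mu - sigma^2/2) dt + sigma dB, so Y_t = log(x_0) + (mu - sigma^2/2) t + sigma B_t and hence X_t = x_0 * exp((mu - sigma^2/2) t + sigma B_t).
With mu = -4, sigma = 3/4, x_0 = 3/2, this gives:
  X_t = 3/2 * exp((-137/32) * t + (3/4) * B_t).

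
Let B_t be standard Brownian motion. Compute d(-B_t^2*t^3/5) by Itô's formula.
d(-B_t^2*t^3/5) = (t^2*(-3*B_t^2 - t)/5) dt + (-2*B_t*t^3/5) dB_t

Itô's formula for f(t, x): d f(t, B_t) = (f_t + (1/2) f_xx) dt + f_x dB_t. Compute partials of f(t, x) = -t^3*x^2/5:
  f_t(t,x)  = -3*t^2*x^2/5
  f_x(t,x)  = -2*t^3*x/5
  f_xx(t,x) = -2*t^3/5
Assemble drift = f_t + (1/2) f_xx = t^2*(-t - 3*x^2)/5 and diffusion = f_x = -2*t^3*x/5. Substituting x = B_t:
  d(-B_t^2*t^3/5) = (t^2*(-3*B_t^2 - t)/5) dt + (-2*B_t*t^3/5) dB_t.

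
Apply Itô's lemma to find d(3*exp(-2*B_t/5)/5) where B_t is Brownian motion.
d(3*exp(-2*B_t/5)/5) = (6*exp(-2*B_t/5)/125) dt + (-6*exp(-2*B_t/5)/25) dB_t

Itô's formula for f(B_t) gives d f(B_t) = f'(B_t) dB_t + (1/2) f''(B_t) dt. Compute derivatives of f(x) = 3*exp(-2*x/5)/5:
  f'(x)  = -6*exp(-2*x/5)/25
  f''(x) = 12*exp(-2*x/5)/125
Substitute x = B_t and multiply the f'' term by 1/2:
  drift     = (1/2) * (12*exp(-2*x/5)/125) evaluated at B_t = 6*exp(-2*B_t/5)/125
  diffusion = (-6*exp(-2*x/5)/25) evaluated at B_t = -6*exp(-2*B_t/5)/25
Therefore d(3*exp(-2*B_t/5)/5) = (6*exp(-2*B_t/5)/125) dt + (-6*exp(-2*B_t/5)/25) dB_t.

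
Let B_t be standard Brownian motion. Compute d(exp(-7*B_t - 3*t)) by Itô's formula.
d(exp(-7*B_t - 3*t)) = (43*exp(-7*B_t - 3*t)/2) dt + (-7*exp(-7*B_t - 3*t)) dB_t

Itô's formula for f(t, x): d f(t, B_t) = (f_t + (1/2) f_xx) dt + f_x dB_t. Compute partials of f(t, x) = exp(-3*t - 7*x):
  f_t(t,x)  = -3*exp(-3*t - 7*x)
  f_x(t,x)  = -7*exp(-3*t - 7*x)
  f_xx(t,x) = 49*exp(-3*t - 7*x)
Assemble drift = f_t + (1/2) f_xx = 43*exp(-3*t - 7*x)/2 and diffusion = f_x = -7*exp(-3*t - 7*x). Substituting x = B_t:
  d(exp(-7*B_t - 3*t)) = (43*exp(-7*B_t - 3*t)/2) dt + (-7*exp(-7*B_t - 3*t)) dB_t.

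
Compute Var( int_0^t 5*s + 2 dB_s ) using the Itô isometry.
Var = t*(25*t^2 + 30*t + 12)/3

The Itô integral of a deterministic integrand f(s) has mean 0 because each increment f(s) * (B_{s+ds} - B_s) has mean 0. By the Itô isometry:
  Var( int_0^t f(s) dB_s ) = E[ (int_0^t f(s) dB_s)^2 ] = int_0^t f(s)^2 ds.
Here f(s) = 5*s + 2, so f(s)^2 = (5*s + 2)^2. Integrate:
  int_0^t ((5*s + 2)^2) ds = t*(25*t^2 + 30*t + 12)/3.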